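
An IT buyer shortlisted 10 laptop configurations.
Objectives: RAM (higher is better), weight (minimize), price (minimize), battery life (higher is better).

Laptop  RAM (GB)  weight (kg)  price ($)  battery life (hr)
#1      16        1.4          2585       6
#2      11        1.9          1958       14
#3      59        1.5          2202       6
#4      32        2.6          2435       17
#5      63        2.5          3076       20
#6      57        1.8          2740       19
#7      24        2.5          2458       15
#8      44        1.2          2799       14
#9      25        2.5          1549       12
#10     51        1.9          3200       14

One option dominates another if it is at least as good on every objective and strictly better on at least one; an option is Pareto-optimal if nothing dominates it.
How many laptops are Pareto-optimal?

9

#1: not dominated.
#2: not dominated.
#3: not dominated.
#4: not dominated.
#5: not dominated (best RAM).
#6: not dominated.
#7: not dominated.
#8: not dominated (best weight).
#9: not dominated (best price).
#10: dominated by #6 (RAM 57≥51, weight 1.8≤1.9, price 2740≤3200, battery life 19≥14).
Pareto-optimal: #1, #2, #3, #4, #5, #6, #7, #8, #9 → 9.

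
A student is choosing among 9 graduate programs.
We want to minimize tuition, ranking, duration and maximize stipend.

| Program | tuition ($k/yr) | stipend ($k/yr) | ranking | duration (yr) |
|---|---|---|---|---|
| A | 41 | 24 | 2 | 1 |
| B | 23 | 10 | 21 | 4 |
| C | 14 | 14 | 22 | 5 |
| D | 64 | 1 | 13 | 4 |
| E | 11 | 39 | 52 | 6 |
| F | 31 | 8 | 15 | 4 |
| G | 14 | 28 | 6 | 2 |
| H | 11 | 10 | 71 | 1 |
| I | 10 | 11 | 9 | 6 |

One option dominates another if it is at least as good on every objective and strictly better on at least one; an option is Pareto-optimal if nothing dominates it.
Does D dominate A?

No

D vs A: D is worse on tuition (64 vs 41), so it does not dominate A.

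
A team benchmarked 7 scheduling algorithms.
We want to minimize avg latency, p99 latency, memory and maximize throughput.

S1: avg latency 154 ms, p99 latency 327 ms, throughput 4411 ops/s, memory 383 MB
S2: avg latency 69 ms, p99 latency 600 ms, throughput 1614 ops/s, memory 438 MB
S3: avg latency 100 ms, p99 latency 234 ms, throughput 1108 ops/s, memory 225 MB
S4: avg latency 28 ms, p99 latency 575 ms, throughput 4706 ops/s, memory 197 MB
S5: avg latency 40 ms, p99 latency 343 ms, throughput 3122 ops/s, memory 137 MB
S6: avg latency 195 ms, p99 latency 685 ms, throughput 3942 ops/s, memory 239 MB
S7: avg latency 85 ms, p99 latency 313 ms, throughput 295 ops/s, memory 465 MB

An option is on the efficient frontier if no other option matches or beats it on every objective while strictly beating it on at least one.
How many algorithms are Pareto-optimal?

5

S1: not dominated.
S2: dominated by S4 (avg latency 28≤69, p99 latency 575≤600, throughput 4706≥1614, memory 197≤438).
S3: not dominated (best p99 latency).
S4: not dominated (best avg latency).
S5: not dominated (best memory).
S6: dominated by S4 (avg latency 28≤195, p99 latency 575≤685, throughput 4706≥3942, memory 197≤239).
S7: not dominated.
Pareto-optimal: S1, S3, S4, S5, S7 → 5.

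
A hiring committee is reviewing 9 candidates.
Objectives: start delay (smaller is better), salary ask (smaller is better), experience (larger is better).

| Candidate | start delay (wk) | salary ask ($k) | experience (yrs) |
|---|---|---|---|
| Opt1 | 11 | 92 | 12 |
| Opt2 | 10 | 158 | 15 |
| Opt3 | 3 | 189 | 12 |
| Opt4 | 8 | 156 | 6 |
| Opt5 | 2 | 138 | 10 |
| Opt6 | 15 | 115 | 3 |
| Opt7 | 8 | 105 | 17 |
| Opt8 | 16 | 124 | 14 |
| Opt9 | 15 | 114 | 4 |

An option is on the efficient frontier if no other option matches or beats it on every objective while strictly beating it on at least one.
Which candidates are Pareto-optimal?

Opt1, Opt3, Opt5, Opt7

Opt1: not dominated (best salary ask).
Opt2: dominated by Opt7 (start delay 8≤10, salary ask 105≤158, experience 17≥15).
Opt3: not dominated.
Opt4: dominated by Opt5 (start delay 2≤8, salary ask 138≤156, experience 10≥6).
Opt5: not dominated (best start delay).
Opt6: dominated by Opt1 (start delay 11≤15, salary ask 92≤115, experience 12≥3).
Opt7: not dominated (best experience).
Opt8: dominated by Opt7 (start delay 8≤16, salary ask 105≤124, experience 17≥14).
Opt9: dominated by Opt1 (start delay 11≤15, salary ask 92≤114, experience 12≥4).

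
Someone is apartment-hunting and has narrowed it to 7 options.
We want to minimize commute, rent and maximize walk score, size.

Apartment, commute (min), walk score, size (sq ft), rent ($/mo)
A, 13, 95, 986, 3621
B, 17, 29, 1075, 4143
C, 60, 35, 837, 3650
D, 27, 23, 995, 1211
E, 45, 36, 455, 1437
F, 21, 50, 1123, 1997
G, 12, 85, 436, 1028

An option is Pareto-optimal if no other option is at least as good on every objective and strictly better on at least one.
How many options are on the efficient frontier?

A: not dominated (best walk score).
B: not dominated.
C: dominated by A (commute 13≤60, walk score 95≥35, size 986≥837, rent 3621≤3650).
D: not dominated.
E: not dominated.
F: not dominated (best size).
G: not dominated (best commute).
Pareto-optimal: A, B, D, E, F, G → 6.

6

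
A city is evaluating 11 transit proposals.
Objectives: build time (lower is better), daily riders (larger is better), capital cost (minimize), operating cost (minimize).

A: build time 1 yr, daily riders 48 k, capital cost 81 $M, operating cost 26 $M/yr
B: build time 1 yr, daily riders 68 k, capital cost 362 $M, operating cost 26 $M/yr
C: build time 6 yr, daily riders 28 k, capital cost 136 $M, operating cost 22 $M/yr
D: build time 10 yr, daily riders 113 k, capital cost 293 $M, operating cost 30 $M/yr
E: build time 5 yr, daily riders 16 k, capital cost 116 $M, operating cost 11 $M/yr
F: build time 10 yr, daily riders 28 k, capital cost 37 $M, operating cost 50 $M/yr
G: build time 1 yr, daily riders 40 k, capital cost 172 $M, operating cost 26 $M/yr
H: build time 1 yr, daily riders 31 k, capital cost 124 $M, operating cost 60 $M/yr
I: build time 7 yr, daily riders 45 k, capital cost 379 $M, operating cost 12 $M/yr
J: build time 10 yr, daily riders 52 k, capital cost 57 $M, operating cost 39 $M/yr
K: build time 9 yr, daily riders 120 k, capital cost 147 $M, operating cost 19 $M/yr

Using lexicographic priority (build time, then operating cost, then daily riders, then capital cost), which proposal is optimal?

B

First minimize build time: best is 1, kept {A, B, G, H}.
Then minimize operating cost: best is 26, kept {A, B, G}.
Then maximize daily riders: best is 68, kept {B}.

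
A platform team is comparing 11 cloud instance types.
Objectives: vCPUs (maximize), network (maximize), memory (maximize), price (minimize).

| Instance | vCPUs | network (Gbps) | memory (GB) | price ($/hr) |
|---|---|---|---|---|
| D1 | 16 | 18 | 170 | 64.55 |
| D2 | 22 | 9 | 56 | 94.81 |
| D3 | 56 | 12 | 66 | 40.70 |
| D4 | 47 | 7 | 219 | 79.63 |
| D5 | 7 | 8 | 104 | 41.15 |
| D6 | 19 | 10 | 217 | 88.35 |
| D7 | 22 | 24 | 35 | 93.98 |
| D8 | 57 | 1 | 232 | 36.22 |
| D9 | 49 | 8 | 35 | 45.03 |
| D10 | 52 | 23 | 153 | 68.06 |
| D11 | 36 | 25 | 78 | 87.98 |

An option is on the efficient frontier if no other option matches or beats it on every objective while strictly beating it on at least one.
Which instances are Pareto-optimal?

D1, D3, D4, D5, D6, D8, D10, D11

D1: not dominated.
D2: dominated by D3 (vCPUs 56≥22, network 12≥9, memory 66≥56, price 40.70≤94.81).
D3: not dominated.
D4: not dominated.
D5: not dominated.
D6: not dominated.
D7: dominated by D11 (vCPUs 36≥22, network 25≥24, memory 78≥35, price 87.98≤93.98).
D8: not dominated (best vCPUs).
D9: dominated by D3 (vCPUs 56≥49, network 12≥8, memory 66≥35, price 40.70≤45.03).
D10: not dominated.
D11: not dominated (best network).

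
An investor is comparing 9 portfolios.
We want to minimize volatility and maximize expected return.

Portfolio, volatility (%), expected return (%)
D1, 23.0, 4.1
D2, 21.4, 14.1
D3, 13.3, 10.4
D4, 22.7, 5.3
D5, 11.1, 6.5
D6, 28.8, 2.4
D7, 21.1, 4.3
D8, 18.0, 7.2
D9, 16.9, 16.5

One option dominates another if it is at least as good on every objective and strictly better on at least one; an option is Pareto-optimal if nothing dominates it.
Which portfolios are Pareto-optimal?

D1: dominated by D2 (volatility 21.4≤23.0, expected return 14.1≥4.1).
D2: dominated by D9 (volatility 16.9≤21.4, expected return 16.5≥14.1).
D3: not dominated.
D4: dominated by D2 (volatility 21.4≤22.7, expected return 14.1≥5.3).
D5: not dominated (best volatility).
D6: dominated by D1 (volatility 23.0≤28.8, expected return 4.1≥2.4).
D7: dominated by D3 (volatility 13.3≤21.1, expected return 10.4≥4.3).
D8: dominated by D3 (volatility 13.3≤18.0, expected return 10.4≥7.2).
D9: not dominated (best expected return).

D3, D5, D9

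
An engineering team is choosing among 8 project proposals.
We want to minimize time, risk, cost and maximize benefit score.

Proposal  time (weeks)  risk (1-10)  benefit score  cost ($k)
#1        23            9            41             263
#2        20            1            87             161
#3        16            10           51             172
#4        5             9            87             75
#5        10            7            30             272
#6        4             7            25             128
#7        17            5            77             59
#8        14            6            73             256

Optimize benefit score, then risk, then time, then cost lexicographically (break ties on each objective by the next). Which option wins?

First maximize benefit score: best is 87, kept {#2, #4}.
Then minimize risk: best is 1, kept {#2}.

#2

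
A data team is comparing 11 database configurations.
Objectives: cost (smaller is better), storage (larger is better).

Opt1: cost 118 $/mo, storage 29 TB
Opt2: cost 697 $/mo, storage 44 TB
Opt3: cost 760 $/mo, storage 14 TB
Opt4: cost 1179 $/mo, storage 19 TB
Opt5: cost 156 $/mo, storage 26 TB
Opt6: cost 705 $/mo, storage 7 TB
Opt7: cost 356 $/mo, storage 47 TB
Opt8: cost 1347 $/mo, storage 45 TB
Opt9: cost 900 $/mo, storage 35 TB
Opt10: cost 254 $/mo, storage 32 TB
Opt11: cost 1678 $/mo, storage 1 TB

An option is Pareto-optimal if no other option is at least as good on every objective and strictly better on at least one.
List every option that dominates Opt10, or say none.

Opt1: worse on storage (29 vs 32).
Opt2: worse on cost (697 vs 254).
Opt3: worse on cost (760 vs 254).
Opt4: worse on cost (1179 vs 254).
Opt5: worse on storage (26 vs 32).
Opt6: worse on cost (705 vs 254).
Opt7: worse on cost (356 vs 254).
Opt8: worse on cost (1347 vs 254).
Opt9: worse on cost (900 vs 254).
Opt11: worse on cost (1678 vs 254).
No option dominates Opt10.

none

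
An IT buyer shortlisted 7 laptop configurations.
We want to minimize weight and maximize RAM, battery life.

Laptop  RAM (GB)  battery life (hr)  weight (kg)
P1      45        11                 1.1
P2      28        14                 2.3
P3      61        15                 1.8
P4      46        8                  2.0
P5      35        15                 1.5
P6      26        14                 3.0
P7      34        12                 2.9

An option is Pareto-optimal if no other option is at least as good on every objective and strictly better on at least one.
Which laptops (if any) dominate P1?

P2: worse on RAM (28 vs 45).
P3: worse on weight (1.8 vs 1.1).
P4: worse on battery life (8 vs 11).
P5: worse on RAM (35 vs 45).
P6: worse on RAM (26 vs 45).
P7: worse on RAM (34 vs 45).
No option dominates P1.

none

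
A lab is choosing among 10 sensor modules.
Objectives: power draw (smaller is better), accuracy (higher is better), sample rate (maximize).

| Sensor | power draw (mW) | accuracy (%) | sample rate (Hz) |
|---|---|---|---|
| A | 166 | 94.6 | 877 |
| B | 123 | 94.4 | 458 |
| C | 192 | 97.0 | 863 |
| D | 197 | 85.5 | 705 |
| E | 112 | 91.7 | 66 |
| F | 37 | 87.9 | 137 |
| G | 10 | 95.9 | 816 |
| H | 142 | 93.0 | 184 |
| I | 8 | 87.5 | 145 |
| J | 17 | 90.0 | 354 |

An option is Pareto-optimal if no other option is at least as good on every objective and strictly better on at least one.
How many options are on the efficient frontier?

A: not dominated (best sample rate).
B: dominated by G (power draw 10≤123, accuracy 95.9≥94.4, sample rate 816≥458).
C: not dominated (best accuracy).
D: dominated by A (power draw 166≤197, accuracy 94.6≥85.5, sample rate 877≥705).
E: dominated by G (power draw 10≤112, accuracy 95.9≥91.7, sample rate 816≥66).
F: dominated by G (power draw 10≤37, accuracy 95.9≥87.9, sample rate 816≥137).
G: not dominated.
H: dominated by B (power draw 123≤142, accuracy 94.4≥93.0, sample rate 458≥184).
I: not dominated (best power draw).
J: dominated by G (power draw 10≤17, accuracy 95.9≥90.0, sample rate 816≥354).
Pareto-optimal: A, C, G, I → 4.

4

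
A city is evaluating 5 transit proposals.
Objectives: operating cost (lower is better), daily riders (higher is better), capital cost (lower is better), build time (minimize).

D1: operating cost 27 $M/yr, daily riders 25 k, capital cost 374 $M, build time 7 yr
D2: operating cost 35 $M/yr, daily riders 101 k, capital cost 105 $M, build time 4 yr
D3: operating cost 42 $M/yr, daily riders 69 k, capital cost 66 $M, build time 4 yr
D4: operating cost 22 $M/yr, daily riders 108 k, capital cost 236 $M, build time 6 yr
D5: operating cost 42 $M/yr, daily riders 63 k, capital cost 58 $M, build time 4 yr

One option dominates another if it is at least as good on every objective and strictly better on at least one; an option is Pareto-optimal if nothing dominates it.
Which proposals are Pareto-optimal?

D2, D3, D4, D5

D1: dominated by D4 (operating cost 22≤27, daily riders 108≥25, capital cost 236≤374, build time 6≤7).
D2: not dominated.
D3: not dominated.
D4: not dominated (best operating cost).
D5: not dominated (best capital cost).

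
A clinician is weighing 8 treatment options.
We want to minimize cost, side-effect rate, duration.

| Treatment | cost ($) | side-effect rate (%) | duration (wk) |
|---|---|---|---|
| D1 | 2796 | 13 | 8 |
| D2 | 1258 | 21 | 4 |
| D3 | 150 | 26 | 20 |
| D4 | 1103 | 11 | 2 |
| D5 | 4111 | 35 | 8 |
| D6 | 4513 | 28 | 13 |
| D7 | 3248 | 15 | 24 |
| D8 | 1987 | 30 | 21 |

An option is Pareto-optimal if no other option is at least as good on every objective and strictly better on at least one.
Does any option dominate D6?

D1 vs D6: cost 2796≤4513, side-effect rate 13≤28, duration 8≤13 — D1 is at least as good on every objective and strictly better on at least one, so D1 dominates D6.

Yes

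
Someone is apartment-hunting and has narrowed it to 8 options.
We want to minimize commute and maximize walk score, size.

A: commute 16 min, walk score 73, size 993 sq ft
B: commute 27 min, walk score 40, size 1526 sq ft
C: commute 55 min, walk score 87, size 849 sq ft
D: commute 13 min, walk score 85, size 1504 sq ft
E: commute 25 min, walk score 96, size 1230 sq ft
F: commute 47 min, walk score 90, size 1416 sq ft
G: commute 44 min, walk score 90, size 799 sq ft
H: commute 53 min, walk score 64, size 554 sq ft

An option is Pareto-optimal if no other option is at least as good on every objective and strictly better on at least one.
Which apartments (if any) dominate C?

E, F

E: commute 25≤55, walk score 96≥87, size 1230≥849 — dominates C.
F: commute 47≤55, walk score 90≥87, size 1416≥849 — dominates C.
Others (A, B, D, G, H) are each worse than C on at least one objective.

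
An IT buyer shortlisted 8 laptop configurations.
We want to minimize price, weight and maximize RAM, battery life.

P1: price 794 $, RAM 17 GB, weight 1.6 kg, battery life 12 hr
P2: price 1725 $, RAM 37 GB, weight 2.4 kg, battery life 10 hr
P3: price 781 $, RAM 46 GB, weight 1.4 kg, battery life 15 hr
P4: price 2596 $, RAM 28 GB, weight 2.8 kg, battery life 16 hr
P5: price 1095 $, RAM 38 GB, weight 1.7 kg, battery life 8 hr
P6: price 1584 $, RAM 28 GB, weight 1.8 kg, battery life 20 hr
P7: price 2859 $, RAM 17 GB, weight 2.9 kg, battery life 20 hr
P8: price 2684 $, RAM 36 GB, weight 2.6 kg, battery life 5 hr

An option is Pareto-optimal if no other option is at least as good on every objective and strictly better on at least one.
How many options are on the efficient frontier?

2

P1: dominated by P3 (price 781≤794, RAM 46≥17, weight 1.4≤1.6, battery life 15≥12).
P2: dominated by P3 (price 781≤1725, RAM 46≥37, weight 1.4≤2.4, battery life 15≥10).
P3: not dominated (best price).
P4: dominated by P6 (price 1584≤2596, RAM 28≥28, weight 1.8≤2.8, battery life 20≥16).
P5: dominated by P3 (price 781≤1095, RAM 46≥38, weight 1.4≤1.7, battery life 15≥8).
P6: not dominated.
P7: dominated by P6 (price 1584≤2859, RAM 28≥17, weight 1.8≤2.9, battery life 20≥20).
P8: dominated by P2 (price 1725≤2684, RAM 37≥36, weight 2.4≤2.6, battery life 10≥5).
Pareto-optimal: P3, P6 → 2.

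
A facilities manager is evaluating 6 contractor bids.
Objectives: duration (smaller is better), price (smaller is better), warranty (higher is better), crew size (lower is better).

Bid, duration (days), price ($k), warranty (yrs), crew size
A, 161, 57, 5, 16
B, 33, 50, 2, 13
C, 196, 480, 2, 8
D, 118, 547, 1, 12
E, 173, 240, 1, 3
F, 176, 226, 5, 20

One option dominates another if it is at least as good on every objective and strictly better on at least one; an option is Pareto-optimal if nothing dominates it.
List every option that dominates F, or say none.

A: duration 161≤176, price 57≤226, warranty 5≥5, crew size 16≤20 — dominates F.
Others (B, C, D, E) are each worse than F on at least one objective.

A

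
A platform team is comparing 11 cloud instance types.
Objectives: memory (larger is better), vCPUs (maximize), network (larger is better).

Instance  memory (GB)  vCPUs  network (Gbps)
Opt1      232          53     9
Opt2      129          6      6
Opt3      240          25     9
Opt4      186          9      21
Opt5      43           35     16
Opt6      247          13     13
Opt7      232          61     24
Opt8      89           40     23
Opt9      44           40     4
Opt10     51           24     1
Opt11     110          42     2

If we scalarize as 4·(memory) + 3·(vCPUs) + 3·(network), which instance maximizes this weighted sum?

Opt1: 4·232 + 3·53 + 3·9 = 1114
Opt2: 4·129 + 3·6 + 3·6 = 552
Opt3: 4·240 + 3·25 + 3·9 = 1062
Opt4: 4·186 + 3·9 + 3·21 = 834
Opt5: 4·43 + 3·35 + 3·16 = 325
Opt6: 4·247 + 3·13 + 3·13 = 1066
Opt7: 4·232 + 3·61 + 3·24 = 1183
Opt8: 4·89 + 3·40 + 3·23 = 545
Opt9: 4·44 + 3·40 + 3·4 = 308
Opt10: 4·51 + 3·24 + 3·1 = 279
Opt11: 4·110 + 3·42 + 3·2 = 572
Highest: Opt7 at 1183.

Opt7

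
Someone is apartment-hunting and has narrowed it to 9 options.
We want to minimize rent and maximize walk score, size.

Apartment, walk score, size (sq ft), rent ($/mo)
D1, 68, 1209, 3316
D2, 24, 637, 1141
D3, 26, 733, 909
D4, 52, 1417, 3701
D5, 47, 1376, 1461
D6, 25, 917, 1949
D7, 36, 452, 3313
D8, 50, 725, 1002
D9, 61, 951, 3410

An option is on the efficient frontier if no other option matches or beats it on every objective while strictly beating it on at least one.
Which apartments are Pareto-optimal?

D1, D3, D4, D5, D8

D1: not dominated (best walk score).
D2: dominated by D3 (walk score 26≥24, size 733≥637, rent 909≤1141).
D3: not dominated (best rent).
D4: not dominated (best size).
D5: not dominated.
D6: dominated by D5 (walk score 47≥25, size 1376≥917, rent 1461≤1949).
D7: dominated by D5 (walk score 47≥36, size 1376≥452, rent 1461≤3313).
D8: not dominated.
D9: dominated by D1 (walk score 68≥61, size 1209≥951, rent 3316≤3410).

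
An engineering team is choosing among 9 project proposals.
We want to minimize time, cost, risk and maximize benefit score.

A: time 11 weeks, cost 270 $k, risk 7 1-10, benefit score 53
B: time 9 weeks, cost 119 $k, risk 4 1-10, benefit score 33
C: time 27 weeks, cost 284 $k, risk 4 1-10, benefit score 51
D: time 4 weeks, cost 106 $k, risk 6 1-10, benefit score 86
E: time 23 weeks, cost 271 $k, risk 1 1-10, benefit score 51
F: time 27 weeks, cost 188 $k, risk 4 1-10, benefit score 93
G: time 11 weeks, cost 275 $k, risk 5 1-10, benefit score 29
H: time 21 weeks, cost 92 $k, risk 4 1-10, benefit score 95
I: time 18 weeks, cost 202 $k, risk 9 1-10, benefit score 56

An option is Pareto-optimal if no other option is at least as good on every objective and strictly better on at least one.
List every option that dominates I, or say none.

D

D: time 4≤18, cost 106≤202, risk 6≤9, benefit score 86≥56 — dominates I.
Others (A, B, C, E, F, G, H) are each worse than I on at least one objective.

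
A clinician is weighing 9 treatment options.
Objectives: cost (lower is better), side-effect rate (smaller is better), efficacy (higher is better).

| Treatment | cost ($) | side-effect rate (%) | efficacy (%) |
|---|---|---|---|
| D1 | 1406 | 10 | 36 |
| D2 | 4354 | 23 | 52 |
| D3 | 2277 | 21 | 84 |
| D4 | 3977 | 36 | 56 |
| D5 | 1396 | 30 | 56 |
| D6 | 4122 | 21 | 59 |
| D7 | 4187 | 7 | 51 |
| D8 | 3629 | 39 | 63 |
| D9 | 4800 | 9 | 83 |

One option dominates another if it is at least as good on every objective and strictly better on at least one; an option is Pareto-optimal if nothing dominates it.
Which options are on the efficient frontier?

D1: not dominated.
D2: dominated by D3 (cost 2277≤4354, side-effect rate 21≤23, efficacy 84≥52).
D3: not dominated (best efficacy).
D4: dominated by D3 (cost 2277≤3977, side-effect rate 21≤36, efficacy 84≥56).
D5: not dominated (best cost).
D6: dominated by D3 (cost 2277≤4122, side-effect rate 21≤21, efficacy 84≥59).
D7: not dominated (best side-effect rate).
D8: dominated by D3 (cost 2277≤3629, side-effect rate 21≤39, efficacy 84≥63).
D9: not dominated.

D1, D3, D5, D7, D9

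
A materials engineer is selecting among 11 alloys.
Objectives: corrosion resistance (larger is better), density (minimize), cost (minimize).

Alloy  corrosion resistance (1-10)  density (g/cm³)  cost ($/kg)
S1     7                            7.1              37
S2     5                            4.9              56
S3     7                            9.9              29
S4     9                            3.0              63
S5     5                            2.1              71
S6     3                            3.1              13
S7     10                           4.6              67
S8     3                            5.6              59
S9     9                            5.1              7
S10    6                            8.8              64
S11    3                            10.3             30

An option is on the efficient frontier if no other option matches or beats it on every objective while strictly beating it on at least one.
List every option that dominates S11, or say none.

S3, S6, S9

S3: corrosion resistance 7≥3, density 9.9≤10.3, cost 29≤30 — dominates S11.
S6: corrosion resistance 3≥3, density 3.1≤10.3, cost 13≤30 — dominates S11.
S9: corrosion resistance 9≥3, density 5.1≤10.3, cost 7≤30 — dominates S11.
Others (S1, S2, S4, S5, S7, S8, S10) are each worse than S11 on at least one objective.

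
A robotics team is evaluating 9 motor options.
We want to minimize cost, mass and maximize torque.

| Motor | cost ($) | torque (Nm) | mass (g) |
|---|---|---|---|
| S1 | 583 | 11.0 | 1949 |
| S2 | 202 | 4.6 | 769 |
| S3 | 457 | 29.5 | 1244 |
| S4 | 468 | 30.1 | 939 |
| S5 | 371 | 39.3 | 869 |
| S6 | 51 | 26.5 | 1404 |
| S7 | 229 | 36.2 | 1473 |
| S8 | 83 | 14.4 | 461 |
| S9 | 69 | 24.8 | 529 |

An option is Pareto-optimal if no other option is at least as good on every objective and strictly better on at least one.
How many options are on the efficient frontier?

5

S1: dominated by S3 (cost 457≤583, torque 29.5≥11.0, mass 1244≤1949).
S2: dominated by S8 (cost 83≤202, torque 14.4≥4.6, mass 461≤769).
S3: dominated by S5 (cost 371≤457, torque 39.3≥29.5, mass 869≤1244).
S4: dominated by S5 (cost 371≤468, torque 39.3≥30.1, mass 869≤939).
S5: not dominated (best torque).
S6: not dominated (best cost).
S7: not dominated.
S8: not dominated (best mass).
S9: not dominated.
Pareto-optimal: S5, S6, S7, S8, S9 → 5.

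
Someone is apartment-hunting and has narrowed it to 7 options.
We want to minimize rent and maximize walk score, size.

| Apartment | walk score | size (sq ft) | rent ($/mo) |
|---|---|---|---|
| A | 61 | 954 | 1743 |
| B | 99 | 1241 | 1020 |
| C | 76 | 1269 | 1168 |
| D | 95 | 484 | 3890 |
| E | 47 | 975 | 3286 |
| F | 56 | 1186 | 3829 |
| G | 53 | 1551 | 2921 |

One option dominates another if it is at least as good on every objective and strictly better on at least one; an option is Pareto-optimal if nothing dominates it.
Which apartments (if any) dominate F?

B: walk score 99≥56, size 1241≥1186, rent 1020≤3829 — dominates F.
C: walk score 76≥56, size 1269≥1186, rent 1168≤3829 — dominates F.
Others (A, D, E, G) are each worse than F on at least one objective.

B, C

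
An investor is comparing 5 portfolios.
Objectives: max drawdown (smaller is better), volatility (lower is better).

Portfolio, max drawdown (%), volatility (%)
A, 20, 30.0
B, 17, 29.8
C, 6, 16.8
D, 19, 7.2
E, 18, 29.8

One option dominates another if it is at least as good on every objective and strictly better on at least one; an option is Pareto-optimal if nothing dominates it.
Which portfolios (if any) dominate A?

B, C, D, E

B: max drawdown 17≤20, volatility 29.8≤30.0 — dominates A.
C: max drawdown 6≤20, volatility 16.8≤30.0 — dominates A.
D: max drawdown 19≤20, volatility 7.2≤30.0 — dominates A.
E: max drawdown 18≤20, volatility 29.8≤30.0 — dominates A.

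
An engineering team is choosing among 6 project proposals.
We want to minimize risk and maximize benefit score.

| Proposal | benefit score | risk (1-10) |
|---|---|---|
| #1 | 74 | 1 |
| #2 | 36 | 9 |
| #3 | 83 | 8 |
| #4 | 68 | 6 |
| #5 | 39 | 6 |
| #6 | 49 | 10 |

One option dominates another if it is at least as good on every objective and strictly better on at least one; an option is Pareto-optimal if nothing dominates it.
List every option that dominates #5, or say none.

#1, #4

#1: benefit score 74≥39, risk 1≤6 — dominates #5.
#4: benefit score 68≥39, risk 6≤6 — dominates #5.
Others (#2, #3, #6) are each worse than #5 on at least one objective.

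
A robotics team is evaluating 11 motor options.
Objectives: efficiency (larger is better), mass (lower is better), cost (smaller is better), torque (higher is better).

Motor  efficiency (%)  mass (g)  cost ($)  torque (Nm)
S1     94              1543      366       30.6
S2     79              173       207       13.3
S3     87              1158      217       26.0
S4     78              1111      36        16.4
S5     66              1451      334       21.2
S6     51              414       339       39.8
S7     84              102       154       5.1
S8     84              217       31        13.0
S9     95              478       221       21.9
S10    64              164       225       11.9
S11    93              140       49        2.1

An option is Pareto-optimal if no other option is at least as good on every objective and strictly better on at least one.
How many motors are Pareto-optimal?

S1: not dominated.
S2: not dominated.
S3: not dominated.
S4: not dominated.
S5: dominated by S3 (efficiency 87≥66, mass 1158≤1451, cost 217≤334, torque 26.0≥21.2).
S6: not dominated (best torque).
S7: not dominated (best mass).
S8: not dominated (best cost).
S9: not dominated (best efficiency).
S10: not dominated.
S11: not dominated.
Pareto-optimal: S1, S2, S3, S4, S6, S7, S8, S9, S10, S11 → 10.

10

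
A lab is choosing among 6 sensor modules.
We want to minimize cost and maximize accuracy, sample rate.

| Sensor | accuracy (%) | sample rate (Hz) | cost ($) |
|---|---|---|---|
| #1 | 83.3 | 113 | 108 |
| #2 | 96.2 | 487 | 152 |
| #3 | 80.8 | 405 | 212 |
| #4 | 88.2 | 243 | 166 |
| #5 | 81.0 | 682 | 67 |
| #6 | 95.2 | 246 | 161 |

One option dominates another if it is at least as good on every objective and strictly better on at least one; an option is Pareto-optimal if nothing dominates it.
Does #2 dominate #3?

#2 vs #3: accuracy 96.2≥80.8, sample rate 487≥405, cost 152≤212 — #2 is at least as good on every objective with at least one strict improvement.

Yes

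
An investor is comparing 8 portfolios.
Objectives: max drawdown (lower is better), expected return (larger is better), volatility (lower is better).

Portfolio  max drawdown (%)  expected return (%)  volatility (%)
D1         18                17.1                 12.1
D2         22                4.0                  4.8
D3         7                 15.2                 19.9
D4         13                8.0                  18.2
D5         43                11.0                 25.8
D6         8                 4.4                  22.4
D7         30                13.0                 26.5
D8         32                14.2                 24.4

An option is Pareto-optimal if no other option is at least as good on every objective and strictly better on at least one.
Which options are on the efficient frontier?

D1: not dominated (best expected return).
D2: not dominated (best volatility).
D3: not dominated (best max drawdown).
D4: not dominated.
D5: dominated by D1 (max drawdown 18≤43, expected return 17.1≥11.0, volatility 12.1≤25.8).
D6: dominated by D3 (max drawdown 7≤8, expected return 15.2≥4.4, volatility 19.9≤22.4).
D7: dominated by D1 (max drawdown 18≤30, expected return 17.1≥13.0, volatility 12.1≤26.5).
D8: dominated by D1 (max drawdown 18≤32, expected return 17.1≥14.2, volatility 12.1≤24.4).

D1, D2, D3, D4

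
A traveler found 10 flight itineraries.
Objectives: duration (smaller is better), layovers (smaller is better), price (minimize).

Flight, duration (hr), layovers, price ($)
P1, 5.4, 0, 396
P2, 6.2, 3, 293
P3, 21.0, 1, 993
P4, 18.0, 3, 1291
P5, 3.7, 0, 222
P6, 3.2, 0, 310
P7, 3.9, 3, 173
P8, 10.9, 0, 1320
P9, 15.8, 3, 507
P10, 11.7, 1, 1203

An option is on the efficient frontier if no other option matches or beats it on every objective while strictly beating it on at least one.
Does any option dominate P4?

P1 vs P4: duration 5.4≤18.0, layovers 0≤3, price 396≤1291 — P1 is at least as good on every objective and strictly better on at least one, so P1 dominates P4.

Yes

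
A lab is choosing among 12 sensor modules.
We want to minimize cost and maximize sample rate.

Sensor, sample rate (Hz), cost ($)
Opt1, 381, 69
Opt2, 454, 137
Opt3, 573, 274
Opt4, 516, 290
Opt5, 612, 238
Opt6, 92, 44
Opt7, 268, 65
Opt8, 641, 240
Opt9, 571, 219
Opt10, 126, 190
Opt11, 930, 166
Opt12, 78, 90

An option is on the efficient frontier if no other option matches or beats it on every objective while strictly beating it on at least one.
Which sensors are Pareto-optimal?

Opt1, Opt2, Opt6, Opt7, Opt11

Opt1: not dominated.
Opt2: not dominated.
Opt3: dominated by Opt5 (sample rate 612≥573, cost 238≤274).
Opt4: dominated by Opt3 (sample rate 573≥516, cost 274≤290).
Opt5: dominated by Opt11 (sample rate 930≥612, cost 166≤238).
Opt6: not dominated (best cost).
Opt7: not dominated.
Opt8: dominated by Opt11 (sample rate 930≥641, cost 166≤240).
Opt9: dominated by Opt11 (sample rate 930≥571, cost 166≤219).
Opt10: dominated by Opt1 (sample rate 381≥126, cost 69≤190).
Opt11: not dominated (best sample rate).
Opt12: dominated by Opt1 (sample rate 381≥78, cost 69≤90).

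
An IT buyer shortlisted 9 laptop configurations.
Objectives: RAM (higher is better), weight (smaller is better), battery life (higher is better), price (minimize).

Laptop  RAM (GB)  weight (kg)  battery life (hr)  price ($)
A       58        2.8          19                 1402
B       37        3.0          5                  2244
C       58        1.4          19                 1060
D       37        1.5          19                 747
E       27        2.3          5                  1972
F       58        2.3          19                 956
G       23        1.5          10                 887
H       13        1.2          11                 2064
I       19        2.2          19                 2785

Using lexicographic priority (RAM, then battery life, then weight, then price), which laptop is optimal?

C

First maximize RAM: best is 58, kept {A, C, F}.
Then maximize battery life: best is 19, kept {A, C, F}.
Then minimize weight: best is 1.4, kept {C}.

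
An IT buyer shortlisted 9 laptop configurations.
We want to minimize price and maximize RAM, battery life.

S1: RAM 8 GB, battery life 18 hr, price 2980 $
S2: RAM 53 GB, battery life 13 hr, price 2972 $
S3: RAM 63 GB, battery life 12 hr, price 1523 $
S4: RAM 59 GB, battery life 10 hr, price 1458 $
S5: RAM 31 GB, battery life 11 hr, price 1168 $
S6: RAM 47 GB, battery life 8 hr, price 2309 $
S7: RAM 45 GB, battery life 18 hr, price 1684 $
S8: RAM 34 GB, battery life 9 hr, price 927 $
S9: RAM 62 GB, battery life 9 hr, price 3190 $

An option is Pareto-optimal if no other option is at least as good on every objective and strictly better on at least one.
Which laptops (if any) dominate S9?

S3

S3: RAM 63≥62, battery life 12≥9, price 1523≤3190 — dominates S9.
Others (S1, S2, S4, S5, S6, S7, S8) are each worse than S9 on at least one objective.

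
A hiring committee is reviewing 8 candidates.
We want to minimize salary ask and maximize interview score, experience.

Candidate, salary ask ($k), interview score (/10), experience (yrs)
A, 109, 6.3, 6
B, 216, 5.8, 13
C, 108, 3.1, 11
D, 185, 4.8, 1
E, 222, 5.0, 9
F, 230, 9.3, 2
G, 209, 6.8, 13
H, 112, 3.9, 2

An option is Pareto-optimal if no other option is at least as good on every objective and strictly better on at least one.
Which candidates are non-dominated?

A: not dominated.
B: dominated by G (salary ask 209≤216, interview score 6.8≥5.8, experience 13≥13).
C: not dominated (best salary ask).
D: dominated by A (salary ask 109≤185, interview score 6.3≥4.8, experience 6≥1).
E: dominated by B (salary ask 216≤222, interview score 5.8≥5.0, experience 13≥9).
F: not dominated (best interview score).
G: not dominated.
H: dominated by A (salary ask 109≤112, interview score 6.3≥3.9, experience 6≥2).

A, C, F, G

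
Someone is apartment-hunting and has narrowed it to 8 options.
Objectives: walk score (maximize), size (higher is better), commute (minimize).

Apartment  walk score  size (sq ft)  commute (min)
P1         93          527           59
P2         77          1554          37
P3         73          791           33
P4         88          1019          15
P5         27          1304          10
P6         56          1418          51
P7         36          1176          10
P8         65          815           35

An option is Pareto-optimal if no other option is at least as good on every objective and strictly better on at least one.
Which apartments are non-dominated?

P1, P2, P4, P5, P7

P1: not dominated (best walk score).
P2: not dominated (best size).
P3: dominated by P4 (walk score 88≥73, size 1019≥791, commute 15≤33).
P4: not dominated.
P5: not dominated.
P6: dominated by P2 (walk score 77≥56, size 1554≥1418, commute 37≤51).
P7: not dominated.
P8: dominated by P4 (walk score 88≥65, size 1019≥815, commute 15≤35).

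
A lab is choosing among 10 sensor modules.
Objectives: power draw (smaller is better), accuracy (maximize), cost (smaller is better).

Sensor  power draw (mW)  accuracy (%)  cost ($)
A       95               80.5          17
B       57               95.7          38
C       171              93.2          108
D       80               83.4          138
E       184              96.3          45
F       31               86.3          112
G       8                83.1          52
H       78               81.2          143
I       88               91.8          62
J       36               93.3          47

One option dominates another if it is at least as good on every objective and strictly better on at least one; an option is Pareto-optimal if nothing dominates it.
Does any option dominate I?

B vs I: power draw 57≤88, accuracy 95.7≥91.8, cost 38≤62 — B is at least as good on every objective and strictly better on at least one, so B dominates I.

Yes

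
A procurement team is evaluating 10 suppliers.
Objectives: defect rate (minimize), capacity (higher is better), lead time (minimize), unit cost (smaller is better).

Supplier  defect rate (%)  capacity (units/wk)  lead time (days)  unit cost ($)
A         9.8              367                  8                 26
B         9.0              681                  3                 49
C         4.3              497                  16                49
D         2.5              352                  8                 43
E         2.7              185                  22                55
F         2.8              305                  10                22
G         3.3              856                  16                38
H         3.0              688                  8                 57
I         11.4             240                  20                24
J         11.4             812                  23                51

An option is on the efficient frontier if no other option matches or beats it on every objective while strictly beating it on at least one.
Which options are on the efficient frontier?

A, B, D, F, G, H

A: not dominated.
B: not dominated (best lead time).
C: dominated by G (defect rate 3.3≤4.3, capacity 856≥497, lead time 16≤16, unit cost 38≤49).
D: not dominated (best defect rate).
E: dominated by D (defect rate 2.5≤2.7, capacity 352≥185, lead time 8≤22, unit cost 43≤55).
F: not dominated (best unit cost).
G: not dominated (best capacity).
H: not dominated.
I: dominated by F (defect rate 2.8≤11.4, capacity 305≥240, lead time 10≤20, unit cost 22≤24).
J: dominated by G (defect rate 3.3≤11.4, capacity 856≥812, lead time 16≤23, unit cost 38≤51).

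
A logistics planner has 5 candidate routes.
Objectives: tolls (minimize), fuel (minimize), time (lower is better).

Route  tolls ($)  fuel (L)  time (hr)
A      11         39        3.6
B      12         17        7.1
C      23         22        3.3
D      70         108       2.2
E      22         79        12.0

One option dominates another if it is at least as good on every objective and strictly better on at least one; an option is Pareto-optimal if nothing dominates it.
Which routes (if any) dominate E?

A, B

A: tolls 11≤22, fuel 39≤79, time 3.6≤12.0 — dominates E.
B: tolls 12≤22, fuel 17≤79, time 7.1≤12.0 — dominates E.
Others (C, D) are each worse than E on at least one objective.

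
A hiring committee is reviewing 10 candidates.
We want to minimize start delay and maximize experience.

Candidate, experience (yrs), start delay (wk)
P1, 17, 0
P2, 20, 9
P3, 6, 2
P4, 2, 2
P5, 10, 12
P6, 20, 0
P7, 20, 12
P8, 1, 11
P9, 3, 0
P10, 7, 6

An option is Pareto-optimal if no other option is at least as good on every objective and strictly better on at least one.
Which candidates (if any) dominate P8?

P1, P2, P3, P4, P6, P9, P10

P1: experience 17≥1, start delay 0≤11 — dominates P8.
P2: experience 20≥1, start delay 9≤11 — dominates P8.
P3: experience 6≥1, start delay 2≤11 — dominates P8.
P4: experience 2≥1, start delay 2≤11 — dominates P8.
P6: experience 20≥1, start delay 0≤11 — dominates P8.
P9: experience 3≥1, start delay 0≤11 — dominates P8.
P10: experience 7≥1, start delay 6≤11 — dominates P8.
Others (P5, P7) are each worse than P8 on at least one objective.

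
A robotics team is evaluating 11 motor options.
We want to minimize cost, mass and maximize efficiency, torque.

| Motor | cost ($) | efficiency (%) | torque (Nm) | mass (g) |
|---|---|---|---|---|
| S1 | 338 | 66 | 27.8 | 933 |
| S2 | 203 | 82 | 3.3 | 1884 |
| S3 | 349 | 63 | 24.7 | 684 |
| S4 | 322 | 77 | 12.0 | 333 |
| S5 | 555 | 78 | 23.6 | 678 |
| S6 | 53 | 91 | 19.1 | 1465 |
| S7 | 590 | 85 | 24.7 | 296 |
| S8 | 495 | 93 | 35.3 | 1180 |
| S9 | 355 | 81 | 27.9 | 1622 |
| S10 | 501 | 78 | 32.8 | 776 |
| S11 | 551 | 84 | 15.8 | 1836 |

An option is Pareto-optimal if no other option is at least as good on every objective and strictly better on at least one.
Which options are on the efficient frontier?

S1: not dominated.
S2: dominated by S6 (cost 53≤203, efficiency 91≥82, torque 19.1≥3.3, mass 1465≤1884).
S3: not dominated.
S4: not dominated.
S5: not dominated.
S6: not dominated (best cost).
S7: not dominated (best mass).
S8: not dominated (best efficiency).
S9: not dominated.
S10: not dominated.
S11: dominated by S6 (cost 53≤551, efficiency 91≥84, torque 19.1≥15.8, mass 1465≤1836).

S1, S3, S4, S5, S6, S7, S8, S9, S10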